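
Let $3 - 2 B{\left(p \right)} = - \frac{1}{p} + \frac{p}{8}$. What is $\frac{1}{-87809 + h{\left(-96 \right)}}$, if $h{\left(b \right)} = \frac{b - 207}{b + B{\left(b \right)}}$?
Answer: $- \frac{16993}{1492080161} \approx -1.1389 \cdot 10^{-5}$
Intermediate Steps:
$B{\left(p \right)} = \frac{3}{2} + \frac{1}{2 p} - \frac{p}{16}$ ($B{\left(p \right)} = \frac{3}{2} - \frac{- \frac{1}{p} + \frac{p}{8}}{2} = \frac{3}{2} - \left(- \frac{1}{2 p} + \frac{p}{16}\right) = \frac{3}{2} + \frac{1}{2 p} - \frac{p}{16}$)
$h{\left(b \right)} = \frac{-207 + b}{b + \frac{8 - b \left(-24 + b\right)}{16 b}}$ ($h{\left(b \right)} = \frac{b - 207}{b + \frac{8 - b \left(-24 + b\right)}{16 b}} = \frac{-207 + b}{b + \frac{8 - b \left(-24 + b\right)}{16 b}}$)
$\frac{1}{-87809 + h{\left(-96 \right)}} = \frac{1}{-87809 + 16 \left(-96\right) \frac{1}{8 + 15 \left(-96\right)^{2} + 24 \left(-96\right)} \left(-207 - 96\right)} = \frac{1}{-87809 + 16 \left(-96\right) \frac{1}{8 + 15 \cdot 9216 - 2304} \left(-303\right)} = \frac{1}{-87809 + 16 \left(-96\right) \frac{1}{8 + 138240 - 2304} \left(-303\right)} = \frac{1}{-87809 + 16 \left(-96\right) \frac{1}{135944} \left(-303\right)} = \frac{1}{-87809 + \frac{58176}{16993}} = \frac{1}{- \frac{1492080161}{16993}} = - \frac{16993}{1492080161}$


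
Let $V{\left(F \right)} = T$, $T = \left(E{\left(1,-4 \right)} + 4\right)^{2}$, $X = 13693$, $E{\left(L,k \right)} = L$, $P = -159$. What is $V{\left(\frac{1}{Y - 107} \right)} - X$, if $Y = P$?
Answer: $-13668$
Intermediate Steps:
$Y = -159$
$T = 25$ ($T = \left(1 + 4\right)^{2} = 5^{2} = 25$)
$V{\left(F \right)} = 25$
$V{\left(\frac{1}{Y - 107} \right)} - X = 25 - 13693 = -13668$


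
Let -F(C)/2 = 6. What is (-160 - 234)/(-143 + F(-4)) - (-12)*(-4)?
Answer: -7046/155 ≈ -45.458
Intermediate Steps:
F(C) = -12 (F(C) = -2*6 = -12)
(-160 - 234)/(-143 + F(-4)) - (-12)*(-4) = (-160 - 234)/(-143 - 12) - (-12)*(-4) = -394/(-155) - 1*48 = -394*(-1/155) - 48 = 394/155 - 48 = -7046/155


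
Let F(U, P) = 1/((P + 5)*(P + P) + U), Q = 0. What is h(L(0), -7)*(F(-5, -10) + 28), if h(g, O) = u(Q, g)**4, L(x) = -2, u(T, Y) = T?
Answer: 0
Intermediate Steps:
F(U, P) = 1/(U + 2*P*(5 + P)) (F(U, P) = 1/((5 + P)*(2*P) + U) = 1/(2*P*(5 + P) + U) = 1/(U + 2*P*(5 + P)))
h(g, O) = 0 (h(g, O) = 0**4 = 0)
h(L(0), -7)*(F(-5, -10) + 28) = 0*(1/(-5 + 2*(-10)**2 + 10*(-10)) + 28) = 0*(1/(-5 + 2*100 - 100) + 28) = 0*(1/(-5 + 200 - 100) + 28) = 0*(1/95 + 28) = 0*(2661/95) = 0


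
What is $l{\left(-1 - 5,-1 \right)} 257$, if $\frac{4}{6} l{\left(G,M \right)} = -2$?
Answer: $-771$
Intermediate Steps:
$l{\left(G,M \right)} = -3$ ($l{\left(G,M \right)} = \frac{3}{2} \left(-2\right) = -3$)
$l{\left(-1 - 5,-1 \right)} 257 = \left(-3\right) 257 = -771$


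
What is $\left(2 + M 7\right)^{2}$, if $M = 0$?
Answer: $4$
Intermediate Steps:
$\left(2 + M 7\right)^{2} = \left(2 + 0 \cdot 7\right)^{2} = \left(2 + 0\right)^{2} = 2^{2} = 4$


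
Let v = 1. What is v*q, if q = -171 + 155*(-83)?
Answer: -13036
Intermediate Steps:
q = -13036 (q = -171 - 12865 = -13036)
v*q = 1*(-13036) = -13036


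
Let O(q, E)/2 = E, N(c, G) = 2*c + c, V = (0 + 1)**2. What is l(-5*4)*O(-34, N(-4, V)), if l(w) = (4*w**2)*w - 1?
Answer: 768024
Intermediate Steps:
V = 1 (V = 1**2 = 1)
N(c, G) = 3*c
O(q, E) = 2*E
l(w) = -1 + 4*w**3 (l(w) = 4*w**3 - 1 = -1 + 4*w**3)
l(-5*4)*O(-34, N(-4, V)) = (-1 + 4*(-5*4)**3)*(2*(3*(-4))) = (-1 + 4*(-20)**3)*(2*(-12)) = (-1 + 4*(-8000))*(-24) = (-1 - 32000)*(-24) = -32001*(-24) = 768024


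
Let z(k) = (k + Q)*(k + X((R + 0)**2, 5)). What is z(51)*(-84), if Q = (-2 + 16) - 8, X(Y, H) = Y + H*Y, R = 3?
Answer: -502740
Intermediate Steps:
Q = 6 (Q = 14 - 8 = 6)
z(k) = (6 + k)*(54 + k) (z(k) = (k + 6)*(k + (3 + 0)**2*(1 + 5)) = (6 + k)*(k + 3**2*6) = (6 + k)*(k + 9*6) = (6 + k)*(k + 54) = (6 + k)*(54 + k))
z(51)*(-84) = (324 + 51**2 + 60*51)*(-84) = (324 + 2601 + 3060)*(-84) = 5985*(-84) = -502740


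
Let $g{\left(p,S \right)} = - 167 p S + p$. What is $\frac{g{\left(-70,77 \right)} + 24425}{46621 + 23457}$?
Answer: $\frac{924485}{70078} \approx 13.192$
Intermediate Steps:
$g{\left(p,S \right)} = p - 167 S p$ ($g{\left(p,S \right)} = - 167 S p + p = p - 167 S p$)
$\frac{g{\left(-70,77 \right)} + 24425}{46621 + 23457} = \frac{- 70 \left(1 - 12859\right) + 24425}{46621 + 23457} = \frac{- 70 \left(1 - 12859\right) + 24425}{70078} = \left(\left(-70\right) \left(-12858\right) + 24425\right) \frac{1}{70078} = \left(900060 + 24425\right) \frac{1}{70078} = 924485 \cdot \frac{1}{70078} = \frac{924485}{70078}$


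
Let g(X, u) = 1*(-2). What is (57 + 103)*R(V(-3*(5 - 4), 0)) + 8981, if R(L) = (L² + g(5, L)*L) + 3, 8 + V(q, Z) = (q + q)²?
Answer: 125941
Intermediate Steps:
g(X, u) = -2
V(q, Z) = -8 + 4*q² (V(q, Z) = -8 + (q + q)² = -8 + (2*q)² = -8 + 4*q²)
R(L) = 3 + L² - 2*L (R(L) = (L² - 2*L) + 3 = 3 + L² - 2*L)
(57 + 103)*R(V(-3*(5 - 4), 0)) + 8981 = (57 + 103)*(3 + (-8 + 4*(-3*(5 - 4))²)² - 2*(-8 + 4*(-3*(5 - 4))²)) + 8981 = 160*(3 + (-8 + 4*(-3*1)²)² - 2*(-8 + 4*(-3*1)²)) + 8981 = 160*(3 + (-8 + 4*(-3)²)² - 2*(-8 + 4*(-3)²)) + 8981 = 160*(3 + (-8 + 4*9)² - 2*(-8 + 4*9)) + 8981 = 160*(3 + (-8 + 36)² - 2*(-8 + 36)) + 8981 = 160*(3 + 28² - 2*28) + 8981 = 160*(3 + 784 - 56) + 8981 = 160*731 + 8981 = 116960 + 8981 = 125941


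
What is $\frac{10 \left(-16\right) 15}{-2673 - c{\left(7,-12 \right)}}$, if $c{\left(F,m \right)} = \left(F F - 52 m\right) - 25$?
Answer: $\frac{800}{1107} \approx 0.72267$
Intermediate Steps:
$c{\left(F,m \right)} = -25 + F^{2} - 52 m$ ($c{\left(F,m \right)} = \left(F^{2} - 52 m\right) - 25 = -25 + F^{2} - 52 m$)
$\frac{10 \left(-16\right) 15}{-2673 - c{\left(7,-12 \right)}} = \frac{10 \left(-16\right) 15}{-2673 - \left(-25 + 7^{2} - -624\right)} = \frac{\left(-160\right) 15}{-2673 - \left(-25 + 49 + 624\right)} = - \frac{2400}{-2673 - 648} = - \frac{2400}{-3321} = \left(-2400\right) \left(- \frac{1}{3321}\right) = \frac{800}{1107}$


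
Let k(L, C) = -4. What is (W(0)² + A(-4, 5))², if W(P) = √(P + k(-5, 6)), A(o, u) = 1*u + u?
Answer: 36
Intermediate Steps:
A(o, u) = 2*u (A(o, u) = u + u = 2*u)
W(P) = √(-4 + P) (W(P) = √(P - 4) = √(-4 + P))
(W(0)² + A(-4, 5))² = ((√(-4 + 0))² + 2*5)² = ((√(-4))² + 10)² = ((2*I)² + 10)² = (-4 + 10)² = 6² = 36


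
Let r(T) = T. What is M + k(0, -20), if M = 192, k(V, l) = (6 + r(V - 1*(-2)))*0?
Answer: 192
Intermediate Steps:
k(V, l) = 0 (k(V, l) = (6 + (V - 1*(-2)))*0 = (6 + (V + 2))*0 = (6 + (2 + V))*0 = (8 + V)*0 = 0)
M + k(0, -20) = 192 + 0 = 192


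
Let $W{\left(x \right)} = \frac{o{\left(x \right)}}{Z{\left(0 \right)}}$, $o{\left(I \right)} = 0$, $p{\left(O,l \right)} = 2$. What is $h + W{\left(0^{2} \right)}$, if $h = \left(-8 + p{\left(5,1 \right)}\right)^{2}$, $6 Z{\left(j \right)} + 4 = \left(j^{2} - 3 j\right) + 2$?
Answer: $36$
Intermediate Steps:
$Z{\left(j \right)} = - \frac{1}{3} - \frac{j}{2} + \frac{j^{2}}{6}$ ($Z{\left(j \right)} = - \frac{2}{3} + \frac{\left(j^{2} - 3 j\right) + 2}{6} = - \frac{2}{3} + \frac{2 + j^{2} - 3 j}{6} = - \frac{2}{3} + \left(\frac{1}{3} - \frac{j}{2} + \frac{j^{2}}{6}\right) = - \frac{1}{3} - \frac{j}{2} + \frac{j^{2}}{6}$)
$W{\left(x \right)} = 0$ ($W{\left(x \right)} = \frac{0}{- \frac{1}{3} - 0 + \frac{0^{2}}{6}} = \frac{0}{- \frac{1}{3} + 0 + \frac{1}{6} \cdot 0} = \frac{0}{- \frac{1}{3} + 0 + 0} = \frac{0}{- \frac{1}{3}} = 0 \left(-3\right) = 0$)
$h = 36$ ($h = \left(-8 + 2\right)^{2} = \left(-6\right)^{2} = 36$)
$h + W{\left(0^{2} \right)} = 36 + 0 = 36$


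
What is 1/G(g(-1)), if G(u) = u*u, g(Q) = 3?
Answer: ⅑ ≈ 0.11111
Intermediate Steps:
G(u) = u²
1/G(g(-1)) = 1/(3²) = 1/9 = ⅑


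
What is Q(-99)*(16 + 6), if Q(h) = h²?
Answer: 215622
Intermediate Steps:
Q(-99)*(16 + 6) = (-99)²*(16 + 6) = 9801*22 = 215622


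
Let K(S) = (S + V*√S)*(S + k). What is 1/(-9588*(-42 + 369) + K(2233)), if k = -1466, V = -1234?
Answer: 1422565/1998343718633547 - 946478*√2233/1998343718633547 ≈ -2.1669e-8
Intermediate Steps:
K(S) = (-1466 + S)*(S - 1234*√S) (K(S) = (S - 1234*√S)*(S - 1466) = (S - 1234*√S)*(-1466 + S) = (-1466 + S)*(S - 1234*√S))
1/(-9588*(-42 + 369) + K(2233)) = 1/(-9588*(-42 + 369) + (2233² - 1466*2233 - 2755522*√2233 + 1809044*√2233)) = 1/(-9588*327 + (4986289 - 3273578 - 2755522*√2233 + 1809044*√2233)) = 1/(-3135276 + (4986289 - 3273578 - 2755522*√2233 + 1809044*√2233)) = 1/(-3135276 + (1712711 - 946478*√2233)) = 1/(-1422565 - 946478*√2233)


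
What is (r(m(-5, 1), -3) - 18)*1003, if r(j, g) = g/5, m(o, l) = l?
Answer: -93279/5 ≈ -18656.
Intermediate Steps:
r(j, g) = g/5 (r(j, g) = g*(1/5) = g/5)
(r(m(-5, 1), -3) - 18)*1003 = ((1/5)*(-3) - 18)*1003 = (-3/5 - 18)*1003 = -93/5*1003 = -93279/5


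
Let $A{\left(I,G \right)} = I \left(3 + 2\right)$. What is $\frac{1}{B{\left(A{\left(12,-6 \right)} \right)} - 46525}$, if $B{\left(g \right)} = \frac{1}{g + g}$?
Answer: $- \frac{120}{5582999} \approx -2.1494 \cdot 10^{-5}$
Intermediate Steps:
$A{\left(I,G \right)} = 5 I$ ($A{\left(I,G \right)} = I 5 = 5 I$)
$B{\left(g \right)} = \frac{1}{2 g}$
$\frac{1}{B{\left(A{\left(12,-6 \right)} \right)} - 46525} = \frac{1}{\frac{1}{2 \cdot 5 \cdot 12} - 46525} = \frac{1}{\frac{1}{2 \cdot 60} - 46525} = \frac{1}{\frac{1}{2} \cdot \frac{1}{60} - 46525} = \frac{1}{\frac{1}{120} - 46525} = \frac{1}{- \frac{5582999}{120}} = - \frac{120}{5582999}$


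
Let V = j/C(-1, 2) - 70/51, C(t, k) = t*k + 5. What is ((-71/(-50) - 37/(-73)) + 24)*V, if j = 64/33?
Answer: -5256433/279225 ≈ -18.825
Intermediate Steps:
j = 64/33 (j = 64*(1/33) = 64/33 ≈ 1.9394)
C(t, k) = 5 + k*t (C(t, k) = k*t + 5 = 5 + k*t)
V = -1222/1683 (V = 64/(33*(5 + 2*(-1))) - 70/51 = 64/(33*(5 - 2)) - 70*1/51 = (64/33)/3 - 70/51 = (64/33)*(⅓) - 70/51 = 64/99 - 70/51 = -1222/1683 ≈ -0.72608)
((-71/(-50) - 37/(-73)) + 24)*V = ((-71/(-50) - 37/(-73)) + 24)*(-1222/1683) = ((-71*(-1/50) - 37*(-1/73)) + 24)*(-1222/1683) = ((71/50 + 37/73) + 24)*(-1222/1683) = (7033/3650 + 24)*(-1222/1683) = (94633/3650)*(-1222/1683) = -5256433/279225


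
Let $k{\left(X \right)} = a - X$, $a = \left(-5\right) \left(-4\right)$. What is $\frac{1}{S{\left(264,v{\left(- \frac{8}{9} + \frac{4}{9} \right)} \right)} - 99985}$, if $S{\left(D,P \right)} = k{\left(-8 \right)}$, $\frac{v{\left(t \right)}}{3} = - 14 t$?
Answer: $- \frac{1}{99957} \approx -1.0004 \cdot 10^{-5}$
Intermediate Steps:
$a = 20$
$k{\left(X \right)} = 20 - X$
$v{\left(t \right)} = - 42 t$ ($v{\left(t \right)} = 3 \left(- 14 t\right) = - 42 t$)
$S{\left(D,P \right)} = 28$ ($S{\left(D,P \right)} = 20 - -8 = 20 + 8 = 28$)
$\frac{1}{S{\left(264,v{\left(- \frac{8}{9} + \frac{4}{9} \right)} \right)} - 99985} = \frac{1}{28 - 99985} = \frac{1}{-99957} = - \frac{1}{99957}$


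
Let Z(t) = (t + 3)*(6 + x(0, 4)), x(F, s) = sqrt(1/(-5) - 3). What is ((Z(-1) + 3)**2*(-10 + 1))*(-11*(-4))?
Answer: -420156/5 - 19008*I*sqrt(5) ≈ -84031.0 - 42503.0*I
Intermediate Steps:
x(F, s) = 4*I*sqrt(5)/5 (x(F, s) = sqrt(1*(-1/5) - 3) = sqrt(-1/5 - 3) = sqrt(-16/5) = 4*I*sqrt(5)/5)
Z(t) = (3 + t)*(6 + 4*I*sqrt(5)/5) (Z(t) = (t + 3)*(6 + 4*I*sqrt(5)/5) = (3 + t)*(6 + 4*I*sqrt(5)/5))
((Z(-1) + 3)**2*(-10 + 1))*(-11*(-4)) = (((18 + 6*(-1) + 12*I*sqrt(5)/5 + (4/5)*I*(-1)*sqrt(5)) + 3)**2*(-10 + 1))*(-11*(-4)) = (((18 - 6 + 12*I*sqrt(5)/5 - 4*I*sqrt(5)/5) + 3)**2*(-9))*44 = (((12 + 8*I*sqrt(5)/5) + 3)**2*(-9))*44 = ((15 + 8*I*sqrt(5)/5)**2*(-9))*44 = -9*(15 + 8*I*sqrt(5)/5)**2*44 = -396*(15 + 8*I*sqrt(5)/5)**2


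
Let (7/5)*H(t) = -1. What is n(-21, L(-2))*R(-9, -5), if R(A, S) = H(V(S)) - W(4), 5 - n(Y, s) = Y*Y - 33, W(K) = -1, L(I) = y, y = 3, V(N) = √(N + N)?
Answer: -806/7 ≈ -115.14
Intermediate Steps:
V(N) = √2*√N (V(N) = √(2*N) = √2*√N)
L(I) = 3
H(t) = -5/7 (H(t) = (5/7)*(-1) = -5/7)
n(Y, s) = 38 - Y² (n(Y, s) = 5 - (Y*Y - 33) = 5 - (Y² - 33) = 5 - (-33 + Y²) = 5 + (33 - Y²) = 38 - Y²)
R(A, S) = 2/7 (R(A, S) = -5/7 - 1*(-1) = -5/7 + 1 = 2/7)
n(-21, L(-2))*R(-9, -5) = (38 - 1*(-21)²)*(2/7) = (38 - 1*441)*(2/7) = (38 - 441)*(2/7) = -403*2/7 = -806/7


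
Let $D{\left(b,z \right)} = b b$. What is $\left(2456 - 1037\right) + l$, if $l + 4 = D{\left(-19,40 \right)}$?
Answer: $1776$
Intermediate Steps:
$D{\left(b,z \right)} = b^{2}$
$l = 357$ ($l = -4 + \left(-19\right)^{2} = -4 + 361 = 357$)
$\left(2456 - 1037\right) + l = \left(2456 - 1037\right) + 357 = 1419 + 357 = 1776$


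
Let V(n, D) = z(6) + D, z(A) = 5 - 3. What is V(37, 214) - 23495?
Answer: -23279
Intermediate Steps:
z(A) = 2
V(n, D) = 2 + D
V(37, 214) - 23495 = (2 + 214) - 23495 = 216 - 23495 = -23279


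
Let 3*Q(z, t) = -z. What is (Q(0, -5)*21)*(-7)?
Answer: 0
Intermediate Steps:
Q(z, t) = -z/3 (Q(z, t) = (-z)/3 = -z/3)
(Q(0, -5)*21)*(-7) = (-1/3*0*21)*(-7) = (0*21)*(-7) = 0*(-7) = 0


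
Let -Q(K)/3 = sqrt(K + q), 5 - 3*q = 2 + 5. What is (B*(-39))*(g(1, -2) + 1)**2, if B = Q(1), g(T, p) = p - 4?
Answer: 975*sqrt(3) ≈ 1688.8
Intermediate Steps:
g(T, p) = -4 + p
q = -2/3 (q = 5/3 - (2 + 5)/3 = 5/3 - 1/3*7 = 5/3 - 7/3 = -2/3 ≈ -0.66667)
Q(K) = -3*sqrt(-2/3 + K) (Q(K) = -3*sqrt(K - 2/3) = -3*sqrt(-2/3 + K))
B = -sqrt(3) (B = -sqrt(-6 + 9*1) = -sqrt(-6 + 9) = -sqrt(3) ≈ -1.7320)
(B*(-39))*(g(1, -2) + 1)**2 = (-sqrt(3)*(-39))*((-4 - 2) + 1)**2 = (39*sqrt(3))*(-6 + 1)**2 = (39*sqrt(3))*(-5)**2 = (39*sqrt(3))*25 = 975*sqrt(3)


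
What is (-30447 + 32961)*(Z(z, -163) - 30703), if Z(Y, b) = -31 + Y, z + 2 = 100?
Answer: -77018904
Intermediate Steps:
z = 98 (z = -2 + 100 = 98)
(-30447 + 32961)*(Z(z, -163) - 30703) = (-30447 + 32961)*((-31 + 98) - 30703) = 2514*(67 - 30703) = 2514*(-30636) = -77018904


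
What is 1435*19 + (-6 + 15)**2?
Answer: 27346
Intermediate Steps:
1435*19 + (-6 + 15)**2 = 27265 + 9**2 = 27265 + 81 = 27346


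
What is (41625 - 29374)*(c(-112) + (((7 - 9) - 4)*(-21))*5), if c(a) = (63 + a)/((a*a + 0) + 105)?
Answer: 13946575153/1807 ≈ 7.7181e+6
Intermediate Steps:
c(a) = (63 + a)/(105 + a²) (c(a) = (63 + a)/((a² + 0) + 105) = (63 + a)/(a² + 105) = (63 + a)/(105 + a²))
(41625 - 29374)*(c(-112) + (((7 - 9) - 4)*(-21))*5) = (41625 - 29374)*((63 - 112)/(105 + (-112)²) + (((7 - 9) - 4)*(-21))*5) = 12251*(-49/(105 + 12544) + ((-2 - 4)*(-21))*5) = 12251*(-49/12649 - 6*(-21)*5) = 12251*((1/12649)*(-49) + 126*5) = 12251*(-7/1807 + 630) = 12251*(1138403/1807) = 13946575153/1807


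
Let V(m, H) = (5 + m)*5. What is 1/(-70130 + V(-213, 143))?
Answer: -1/71170 ≈ -1.4051e-5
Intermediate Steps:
V(m, H) = 25 + 5*m
1/(-70130 + V(-213, 143)) = 1/(-70130 + (25 + 5*(-213))) = 1/(-70130 + (25 - 1065)) = 1/(-70130 - 1040) = 1/(-71170) = -1/71170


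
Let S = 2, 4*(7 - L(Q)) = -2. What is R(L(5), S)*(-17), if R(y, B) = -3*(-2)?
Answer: -102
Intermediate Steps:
L(Q) = 15/2 (L(Q) = 7 - ¼*(-2) = 7 + ½ = 15/2)
R(y, B) = 6
R(L(5), S)*(-17) = 6*(-17) = -102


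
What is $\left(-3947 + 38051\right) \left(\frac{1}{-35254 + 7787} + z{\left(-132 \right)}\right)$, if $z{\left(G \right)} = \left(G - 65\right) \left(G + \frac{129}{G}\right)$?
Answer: $\frac{24539188365930}{27467} \approx 8.9341 \cdot 10^{8}$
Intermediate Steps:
$z{\left(G \right)} = \left(-65 + G\right) \left(G + \frac{129}{G}\right)$
$\left(-3947 + 38051\right) \left(\frac{1}{-35254 + 7787} + z{\left(-132 \right)}\right) = \left(-3947 + 38051\right) \left(\frac{1}{-35254 + 7787} + \left(129 + \left(-132\right)^{2} - \frac{8385}{-132} - -8580\right)\right) = 34104 \left(\frac{1}{-27467} + \left(129 + 17424 - - \frac{2795}{44} + 8580\right)\right) = 34104 \left(- \frac{1}{27467} + \left(129 + 17424 + \frac{2795}{44} + 8580\right)\right) = 34104 \left(- \frac{1}{27467} + \frac{1152647}{44}\right) = 34104 \cdot \frac{2878159555}{109868} = \frac{24539188365930}{27467}$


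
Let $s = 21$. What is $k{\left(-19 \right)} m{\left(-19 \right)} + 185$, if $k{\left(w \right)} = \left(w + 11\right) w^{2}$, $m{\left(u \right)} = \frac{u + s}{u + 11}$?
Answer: $907$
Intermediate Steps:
$m{\left(u \right)} = \frac{21 + u}{11 + u}$ ($m{\left(u \right)} = \frac{u + 21}{u + 11} = \frac{21 + u}{11 + u}$)
$k{\left(w \right)} = w^{2} \left(11 + w\right)$ ($k{\left(w \right)} = \left(11 + w\right) w^{2} = w^{2} \left(11 + w\right)$)
$k{\left(-19 \right)} m{\left(-19 \right)} + 185 = \left(-19\right)^{2} \left(11 - 19\right) \frac{21 - 19}{11 - 19} + 185 = 361 \left(-8\right) \frac{1}{-8} \cdot 2 + 185 = - 2888 \left(\left(- \frac{1}{8}\right) 2\right) + 185 = \left(-2888\right) \left(- \frac{1}{4}\right) + 185 = 722 + 185 = 907$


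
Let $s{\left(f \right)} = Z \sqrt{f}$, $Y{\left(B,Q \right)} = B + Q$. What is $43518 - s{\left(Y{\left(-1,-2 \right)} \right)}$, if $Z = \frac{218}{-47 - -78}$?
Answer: $43518 - \frac{218 i \sqrt{3}}{31} \approx 43518.0 - 12.18 i$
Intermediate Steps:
$Z = \frac{218}{31}$ ($Z = \frac{218}{-47 + 78} = \frac{218}{31} \approx 7.0323$)
$s{\left(f \right)} = \frac{218 \sqrt{f}}{31}$
$43518 - s{\left(Y{\left(-1,-2 \right)} \right)} = 43518 - \frac{218 \sqrt{-1 - 2}}{31} = 43518 - \frac{218 \sqrt{-3}}{31} = 43518 - \frac{218 i \sqrt{3}}{31}$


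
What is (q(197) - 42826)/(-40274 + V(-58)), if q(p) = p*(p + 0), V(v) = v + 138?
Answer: 1339/13398 ≈ 0.099940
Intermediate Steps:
V(v) = 138 + v
q(p) = p² (q(p) = p*p = p²)
(q(197) - 42826)/(-40274 + V(-58)) = (197² - 42826)/(-40274 + (138 - 58)) = (38809 - 42826)/(-40274 + 80) = -4017/(-40194) = -4017*(-1/40194) = 1339/13398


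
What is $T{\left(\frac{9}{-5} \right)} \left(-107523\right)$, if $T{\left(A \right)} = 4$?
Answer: $-430092$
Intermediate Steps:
$T{\left(\frac{9}{-5} \right)} \left(-107523\right) = 4 \left(-107523\right) = -430092$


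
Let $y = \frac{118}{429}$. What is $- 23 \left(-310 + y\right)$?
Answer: $\frac{3056056}{429} \approx 7123.7$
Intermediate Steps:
$y = \frac{118}{429}$ ($y = 118 \cdot \frac{1}{429} = \frac{118}{429} \approx 0.27506$)
$- 23 \left(-310 + y\right) = - 23 \left(-310 + \frac{118}{429}\right) = \left(-23\right) \left(- \frac{132872}{429}\right) = \frac{3056056}{429}$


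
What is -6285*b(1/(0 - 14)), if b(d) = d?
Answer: 6285/14 ≈ 448.93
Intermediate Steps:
-6285*b(1/(0 - 14)) = -6285/(0 - 14) = -6285/(-14) = -6285*(-1/14) = 6285/14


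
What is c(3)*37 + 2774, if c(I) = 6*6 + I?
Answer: 4217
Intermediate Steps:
c(I) = 36 + I
c(3)*37 + 2774 = (36 + 3)*37 + 2774 = 39*37 + 2774 = 1443 + 2774 = 4217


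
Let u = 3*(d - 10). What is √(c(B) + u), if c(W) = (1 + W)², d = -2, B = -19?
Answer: 12*√2 ≈ 16.971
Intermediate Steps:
u = -36 (u = 3*(-2 - 10) = 3*(-12) = -36)
√(c(B) + u) = √((1 - 19)² - 36) = √((-18)² - 36) = √(324 - 36) = √288 = 12*√2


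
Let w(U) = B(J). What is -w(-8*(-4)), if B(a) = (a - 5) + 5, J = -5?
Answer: 5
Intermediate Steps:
B(a) = a (B(a) = (-5 + a) + 5 = a)
w(U) = -5
-w(-8*(-4)) = -1*(-5) = 5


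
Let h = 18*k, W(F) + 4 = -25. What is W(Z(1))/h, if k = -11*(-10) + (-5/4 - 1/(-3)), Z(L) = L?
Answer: -58/3927 ≈ -0.014770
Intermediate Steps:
k = 1309/12 (k = 110 + (-5*¼ - 1*(-⅓)) = 110 + (-5/4 + ⅓) = 110 - 11/12 = 1309/12 ≈ 109.08)
W(F) = -29 (W(F) = -4 - 25 = -29)
h = 3927/2 (h = 18*(1309/12) = 3927/2 ≈ 1963.5)
W(Z(1))/h = -29/3927/2 = -29*2/3927 = -58/3927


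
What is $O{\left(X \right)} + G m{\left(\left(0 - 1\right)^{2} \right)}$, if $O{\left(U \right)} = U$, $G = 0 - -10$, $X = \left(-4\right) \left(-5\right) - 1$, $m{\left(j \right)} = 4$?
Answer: $59$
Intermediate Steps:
$X = 19$ ($X = 20 - 1 = 19$)
$G = 10$ ($G = 0 + 10 = 10$)
$O{\left(X \right)} + G m{\left(\left(0 - 1\right)^{2} \right)} = 19 + 10 \cdot 4 = 19 + 40 = 59$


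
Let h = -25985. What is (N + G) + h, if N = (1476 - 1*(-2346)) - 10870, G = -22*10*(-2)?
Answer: -32593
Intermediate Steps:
G = 440 (G = -220*(-2) = 440)
N = -7048 (N = (1476 + 2346) - 10870 = 3822 - 10870 = -7048)
(N + G) + h = (-7048 + 440) - 25985 = -6608 - 25985 = -32593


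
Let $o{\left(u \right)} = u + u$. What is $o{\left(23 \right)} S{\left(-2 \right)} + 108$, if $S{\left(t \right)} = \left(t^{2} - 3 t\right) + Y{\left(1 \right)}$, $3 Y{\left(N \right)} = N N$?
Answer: $\frac{1750}{3} \approx 583.33$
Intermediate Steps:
$o{\left(u \right)} = 2 u$
$Y{\left(N \right)} = \frac{N^{2}}{3}$ ($Y{\left(N \right)} = \frac{N N}{3} = \frac{N^{2}}{3}$)
$S{\left(t \right)} = \frac{1}{3} + t^{2} - 3 t$ ($S{\left(t \right)} = \left(t^{2} - 3 t\right) + \frac{1^{2}}{3} = \left(t^{2} - 3 t\right) + \frac{1}{3} \cdot 1 = \left(t^{2} - 3 t\right) + \frac{1}{3} = \frac{1}{3} + t^{2} - 3 t$)
$o{\left(23 \right)} S{\left(-2 \right)} + 108 = 2 \cdot 23 \left(\frac{1}{3} + \left(-2\right)^{2} - -6\right) + 108 = 46 \left(\frac{1}{3} + 4 + 6\right) + 108 = 46 \cdot \frac{31}{3} + 108 = \frac{1426}{3} + 108 = \frac{1750}{3}$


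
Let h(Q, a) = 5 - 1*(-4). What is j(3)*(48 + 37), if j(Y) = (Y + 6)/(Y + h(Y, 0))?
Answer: 255/4 ≈ 63.750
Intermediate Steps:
h(Q, a) = 9 (h(Q, a) = 5 + 4 = 9)
j(Y) = (6 + Y)/(9 + Y) (j(Y) = (Y + 6)/(Y + 9) = (6 + Y)/(9 + Y))
j(3)*(48 + 37) = ((6 + 3)/(9 + 3))*(48 + 37) = (9/12)*85 = ((1/12)*9)*85 = (¾)*85 = 255/4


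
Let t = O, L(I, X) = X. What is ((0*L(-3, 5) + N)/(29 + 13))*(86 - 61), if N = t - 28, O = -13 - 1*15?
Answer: -100/3 ≈ -33.333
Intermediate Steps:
O = -28 (O = -13 - 15 = -28)
t = -28
N = -56 (N = -28 - 28 = -56)
((0*L(-3, 5) + N)/(29 + 13))*(86 - 61) = ((0*5 - 56)/(29 + 13))*(86 - 61) = ((0 - 56)/42)*25 = -56*1/42*25 = -4/3*25 = -100/3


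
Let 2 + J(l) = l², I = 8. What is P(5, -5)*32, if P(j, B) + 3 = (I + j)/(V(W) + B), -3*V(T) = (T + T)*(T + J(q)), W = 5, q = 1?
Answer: -6528/55 ≈ -118.69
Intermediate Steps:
J(l) = -2 + l²
V(T) = -2*T*(-1 + T)/3 (V(T) = -(T + T)*(T + (-2 + 1²))/3 = -2*T*(T + (-2 + 1))/3 = -2*T*(T - 1)/3 = -2*T*(-1 + T)/3)
P(j, B) = -3 + (8 + j)/(-40/3 + B) (P(j, B) = -3 + (8 + j)/((⅔)*5*(1 - 1*5) + B) = -3 + (8 + j)/((⅔)*5*(1 - 5) + B) = -3 + (8 + j)/((⅔)*5*(-4) + B) = -3 + (8 + j)/(-40/3 + B))
P(5, -5)*32 = (3*(48 + 5 - 3*(-5))/(-40 + 3*(-5)))*32 = (3*(48 + 5 + 15)/(-40 - 15))*32 = (3*68/(-55))*32 = (3*(-1/55)*68)*32 = -204/55*32 = -6528/55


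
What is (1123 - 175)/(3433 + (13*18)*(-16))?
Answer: -948/311 ≈ -3.0482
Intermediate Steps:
(1123 - 175)/(3433 + (13*18)*(-16)) = 948/(3433 + 234*(-16)) = 948/(3433 - 3744) = 948/(-311) = 948*(-1/311) = -948/311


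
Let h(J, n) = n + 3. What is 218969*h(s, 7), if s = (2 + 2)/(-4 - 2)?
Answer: 2189690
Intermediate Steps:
s = -⅔ (s = 4/(-6) = 4*(-⅙) = -⅔ ≈ -0.66667)
h(J, n) = 3 + n
218969*h(s, 7) = 218969*(3 + 7) = 218969*10 = 2189690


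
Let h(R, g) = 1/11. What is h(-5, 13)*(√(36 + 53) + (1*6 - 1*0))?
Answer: 6/11 + √89/11 ≈ 1.4031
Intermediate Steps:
h(R, g) = 1/11
h(-5, 13)*(√(36 + 53) + (1*6 - 1*0)) = (√(36 + 53) + (1*6 - 1*0))/11 = (√89 + (6 + 0))/11 = (√89 + 6)/11 = (6 + √89)/11 = 6/11 + √89/11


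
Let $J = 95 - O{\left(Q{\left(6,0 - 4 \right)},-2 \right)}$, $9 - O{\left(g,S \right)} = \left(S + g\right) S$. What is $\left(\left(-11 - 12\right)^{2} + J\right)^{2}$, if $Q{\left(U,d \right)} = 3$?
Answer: $375769$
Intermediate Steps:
$O{\left(g,S \right)} = 9 - S \left(S + g\right)$ ($O{\left(g,S \right)} = 9 - \left(S + g\right) S = 9 - S \left(S + g\right)$)
$J = 84$ ($J = 95 - \left(9 - \left(-2\right)^{2} - \left(-2\right) 3\right) = 95 - \left(9 - 4 + 6\right) = 95 - 11 = 84$)
$\left(\left(-11 - 12\right)^{2} + J\right)^{2} = \left(\left(-11 - 12\right)^{2} + 84\right)^{2} = \left(\left(-23\right)^{2} + 84\right)^{2} = \left(529 + 84\right)^{2} = 613^{2} = 375769$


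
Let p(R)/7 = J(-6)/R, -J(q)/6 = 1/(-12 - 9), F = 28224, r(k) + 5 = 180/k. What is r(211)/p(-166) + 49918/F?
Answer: 1030150349/2977632 ≈ 345.96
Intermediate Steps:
r(k) = -5 + 180/k
J(q) = 2/7 (J(q) = -6/(-12 - 9) = -6/(-21) = -6*(-1/21) = 2/7)
p(R) = 2/R (p(R) = 7*(2/(7*R)) = 2/R)
r(211)/p(-166) + 49918/F = (-5 + 180/211)/((2/(-166))) + 49918/28224 = (-5 + 180*(1/211))/((2*(-1/166))) + 49918*(1/28224) = (-5 + 180/211)/(-1/83) + 24959/14112 = -875/211*(-83) + 24959/14112 = 72625/211 + 24959/14112 = 1030150349/2977632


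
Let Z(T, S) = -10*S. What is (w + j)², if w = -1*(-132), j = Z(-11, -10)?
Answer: 53824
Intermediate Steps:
j = 100 (j = -10*(-10) = 100)
w = 132
(w + j)² = (132 + 100)² = 232² = 53824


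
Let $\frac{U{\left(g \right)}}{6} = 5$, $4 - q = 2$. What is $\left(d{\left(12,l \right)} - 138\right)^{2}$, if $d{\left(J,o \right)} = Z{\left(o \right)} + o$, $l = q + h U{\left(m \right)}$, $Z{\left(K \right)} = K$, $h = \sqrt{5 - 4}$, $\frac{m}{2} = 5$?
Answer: $5476$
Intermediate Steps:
$m = 10$ ($m = 2 \cdot 5 = 10$)
$h = 1$ ($h = \sqrt{1} = 1$)
$q = 2$ ($q = 4 - 2 = 2$)
$U{\left(g \right)} = 30$ ($U{\left(g \right)} = 6 \cdot 5 = 30$)
$l = 32$ ($l = 2 + 1 \cdot 30 = 2 + 30 = 32$)
$d{\left(J,o \right)} = 2 o$ ($d{\left(J,o \right)} = o + o = 2 o$)
$\left(d{\left(12,l \right)} - 138\right)^{2} = \left(2 \cdot 32 - 138\right)^{2} = \left(64 - 138\right)^{2} = \left(-74\right)^{2} = 5476$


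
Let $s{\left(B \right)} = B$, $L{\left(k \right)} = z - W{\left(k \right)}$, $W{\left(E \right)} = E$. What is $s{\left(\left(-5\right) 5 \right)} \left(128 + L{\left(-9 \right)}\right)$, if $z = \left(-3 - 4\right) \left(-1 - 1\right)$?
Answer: $-3775$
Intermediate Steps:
$z = 14$ ($z = \left(-7\right) \left(-2\right) = 14$)
$L{\left(k \right)} = 14 - k$
$s{\left(\left(-5\right) 5 \right)} \left(128 + L{\left(-9 \right)}\right) = \left(-5\right) 5 \left(128 + \left(14 - -9\right)\right) = - 25 \left(128 + \left(14 + 9\right)\right) = - 25 \left(128 + 23\right) = \left(-25\right) 151 = -3775$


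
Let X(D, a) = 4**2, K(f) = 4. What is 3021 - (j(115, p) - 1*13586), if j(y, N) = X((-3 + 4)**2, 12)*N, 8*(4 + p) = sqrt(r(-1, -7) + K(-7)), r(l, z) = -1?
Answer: 16671 - 2*sqrt(3) ≈ 16668.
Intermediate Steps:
X(D, a) = 16
p = -4 + sqrt(3)/8 (p = -4 + sqrt(-1 + 4)/8 = -4 + sqrt(3)/8 ≈ -3.7835)
j(y, N) = 16*N
3021 - (j(115, p) - 1*13586) = 3021 - (16*(-4 + sqrt(3)/8) - 1*13586) = 3021 - ((-64 + 2*sqrt(3)) - 13586) = 3021 - (-13650 + 2*sqrt(3)) = 3021 + (13650 - 2*sqrt(3)) = 16671 - 2*sqrt(3)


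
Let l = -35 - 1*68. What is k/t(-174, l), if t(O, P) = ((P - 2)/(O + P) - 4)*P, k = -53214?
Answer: -14740278/103309 ≈ -142.68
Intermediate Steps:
l = -103 (l = -35 - 68 = -103)
t(O, P) = P*(-4 + (-2 + P)/(O + P)) (t(O, P) = ((-2 + P)/(O + P) - 4)*P = (-4 + (-2 + P)/(O + P))*P = P*(-4 + (-2 + P)/(O + P)))
k/t(-174, l) = -53214*(-174 - 103)/(103*(2 + 3*(-103) + 4*(-174))) = -53214*(-277/(103*(2 - 309 - 696))) = -53214/((-1*(-103)*(-1/277)*(-1003))) = -53214/103309/277 = -53214*277/103309 = -14740278/103309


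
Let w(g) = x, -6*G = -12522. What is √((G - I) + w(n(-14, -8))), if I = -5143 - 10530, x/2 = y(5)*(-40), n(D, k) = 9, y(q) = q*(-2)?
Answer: 8*√290 ≈ 136.24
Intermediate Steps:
y(q) = -2*q
x = 800 (x = 2*(-2*5*(-40)) = 2*(-10*(-40)) = 2*400 = 800)
G = 2087 (G = -⅙*(-12522) = 2087)
I = -15673
w(g) = 800
√((G - I) + w(n(-14, -8))) = √((2087 - 1*(-15673)) + 800) = √((2087 + 15673) + 800) = √(17760 + 800) = √18560 = 8*√290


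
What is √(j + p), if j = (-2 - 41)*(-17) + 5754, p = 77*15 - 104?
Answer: 4*√471 ≈ 86.810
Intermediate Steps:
p = 1051 (p = 1155 - 104 = 1051)
j = 6485 (j = -43*(-17) + 5754 = 731 + 5754 = 6485)
√(j + p) = √(6485 + 1051) = √7536 = 4*√471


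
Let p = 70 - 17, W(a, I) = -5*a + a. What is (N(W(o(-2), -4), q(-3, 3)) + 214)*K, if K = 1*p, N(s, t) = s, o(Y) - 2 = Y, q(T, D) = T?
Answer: 11342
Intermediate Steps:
o(Y) = 2 + Y
W(a, I) = -4*a
p = 53
K = 53 (K = 1*53 = 53)
(N(W(o(-2), -4), q(-3, 3)) + 214)*K = (-4*(2 - 2) + 214)*53 = (-4*0 + 214)*53 = (0 + 214)*53 = 214*53 = 11342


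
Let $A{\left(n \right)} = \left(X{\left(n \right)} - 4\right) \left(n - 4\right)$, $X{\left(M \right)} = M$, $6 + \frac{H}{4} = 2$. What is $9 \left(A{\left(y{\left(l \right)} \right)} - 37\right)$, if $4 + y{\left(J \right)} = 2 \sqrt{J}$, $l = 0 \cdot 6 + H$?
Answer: $-333 - 1152 i \approx -333.0 - 1152.0 i$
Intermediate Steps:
$H = -16$ ($H = -24 + 4 \cdot 2 = -24 + 8 = -16$)
$l = -16$ ($l = 0 \cdot 6 - 16 = 0 - 16 = -16$)
$y{\left(J \right)} = -4 + 2 \sqrt{J}$
$A{\left(n \right)} = \left(-4 + n\right)^{2}$ ($A{\left(n \right)} = \left(n - 4\right) \left(n - 4\right) = \left(-4 + n\right) \left(-4 + n\right) = \left(-4 + n\right)^{2}$)
$9 \left(A{\left(y{\left(l \right)} \right)} - 37\right) = 9 \left(\left(16 + \left(-4 + 2 \sqrt{-16}\right)^{2} - 8 \left(-4 + 2 \sqrt{-16}\right)\right) - 37\right) = 9 \left(\left(16 + \left(-4 + 2 \cdot 4 i\right)^{2} - 8 \left(-4 + 2 \cdot 4 i\right)\right) - 37\right) = 9 \left(\left(16 + \left(-4 + 8 i\right)^{2} - 8 \left(-4 + 8 i\right)\right) - 37\right) = 9 \left(\left(16 + \left(-4 + 8 i\right)^{2} + \left(32 - 64 i\right)\right) - 37\right) = 9 \left(\left(48 + \left(-4 + 8 i\right)^{2} - 64 i\right) - 37\right) = 9 \left(11 + \left(-4 + 8 i\right)^{2} - 64 i\right) = 99 - 576 i + 9 \left(-4 + 8 i\right)^{2}$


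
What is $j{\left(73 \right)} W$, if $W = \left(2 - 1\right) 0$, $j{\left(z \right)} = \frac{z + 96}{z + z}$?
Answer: $0$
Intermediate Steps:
$j{\left(z \right)} = \frac{96 + z}{2 z}$
$W = 0$ ($W = 1 \cdot 0 = 0$)
$j{\left(73 \right)} W = \frac{96 + 73}{2 \cdot 73} \cdot 0 = \frac{1}{2} \cdot \frac{1}{73} \cdot 169 \cdot 0 = \frac{169}{146} \cdot 0 = 0$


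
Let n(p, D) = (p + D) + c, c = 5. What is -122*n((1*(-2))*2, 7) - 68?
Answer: -1044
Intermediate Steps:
n(p, D) = 5 + D + p (n(p, D) = (p + D) + 5 = (D + p) + 5 = 5 + D + p)
-122*n((1*(-2))*2, 7) - 68 = -122*(5 + 7 + (1*(-2))*2) - 68 = -122*(5 + 7 - 2*2) - 68 = -122*(5 + 7 - 4) - 68 = -122*8 - 68 = -976 - 68 = -1044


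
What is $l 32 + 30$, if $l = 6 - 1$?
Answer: $190$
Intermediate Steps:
$l = 5$ ($l = 6 - 1 = 5$)
$l 32 + 30 = 5 \cdot 32 + 30 = 160 + 30 = 190$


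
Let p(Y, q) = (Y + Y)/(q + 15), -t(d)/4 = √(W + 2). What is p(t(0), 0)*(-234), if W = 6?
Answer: 1248*√2/5 ≈ 352.99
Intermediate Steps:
t(d) = -8*√2 (t(d) = -4*√(6 + 2) = -8*√2)
p(Y, q) = 2*Y/(15 + q) (p(Y, q) = (2*Y)/(15 + q) = 2*Y/(15 + q))
p(t(0), 0)*(-234) = (2*(-8*√2)/(15 + 0))*(-234) = (2*(-8*√2)/15)*(-234) = (2*(-8*√2)*(1/15))*(-234) = -16*√2/15*(-234) = 1248*√2/5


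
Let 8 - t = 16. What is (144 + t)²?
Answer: 18496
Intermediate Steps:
t = -8 (t = 8 - 1*16 = 8 - 16 = -8)
(144 + t)² = (144 - 8)² = 136² = 18496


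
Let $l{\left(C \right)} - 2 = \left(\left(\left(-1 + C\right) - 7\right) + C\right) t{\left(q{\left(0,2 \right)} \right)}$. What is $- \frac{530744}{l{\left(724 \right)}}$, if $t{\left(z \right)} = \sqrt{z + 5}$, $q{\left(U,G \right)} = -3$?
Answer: $\frac{265372}{1036799} - \frac{191067840 \sqrt{2}}{1036799} \approx -260.36$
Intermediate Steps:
$t{\left(z \right)} = \sqrt{5 + z}$
$l{\left(C \right)} = 2 + \sqrt{2} \left(-8 + 2 C\right)$ ($l{\left(C \right)} = 2 + \left(\left(\left(-1 + C\right) - 7\right) + C\right) \sqrt{5 - 3} = 2 + \left(\left(\left(-1 + C\right) - 7\right) + C\right) \sqrt{2} = 2 + \left(\left(-8 + C\right) + C\right) \sqrt{2} = 2 + \left(-8 + 2 C\right) \sqrt{2} = 2 + \sqrt{2} \left(-8 + 2 C\right)$)
$- \frac{530744}{l{\left(724 \right)}} = - \frac{530744}{2 - 8 \sqrt{2} + 2 \cdot 724 \sqrt{2}} = - \frac{530744}{2 - 8 \sqrt{2} + 1448 \sqrt{2}} = - \frac{530744}{2 + 1440 \sqrt{2}}$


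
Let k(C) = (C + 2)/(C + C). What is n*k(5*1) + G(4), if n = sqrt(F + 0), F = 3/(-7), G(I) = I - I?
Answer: I*sqrt(21)/10 ≈ 0.45826*I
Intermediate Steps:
G(I) = 0
F = -3/7 (F = 3*(-1/7) = -3/7 ≈ -0.42857)
n = I*sqrt(21)/7 (n = sqrt(-3/7 + 0) = sqrt(-3/7) = I*sqrt(21)/7 ≈ 0.65465*I)
k(C) = (2 + C)/(2*C) (k(C) = (2 + C)/((2*C)) = (2 + C)*(1/(2*C)) = (2 + C)/(2*C))
n*k(5*1) + G(4) = (I*sqrt(21)/7)*((2 + 5*1)/(2*((5*1)))) + 0 = (I*sqrt(21)/7)*((1/2)*(2 + 5)/5) + 0 = (I*sqrt(21)/7)*((1/2)*(1/5)*7) + 0 = (I*sqrt(21)/7)*(7/10) + 0 = I*sqrt(21)/10 + 0 = I*sqrt(21)/10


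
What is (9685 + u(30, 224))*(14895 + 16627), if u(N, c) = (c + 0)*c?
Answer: 1886938442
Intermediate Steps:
u(N, c) = c² (u(N, c) = c*c = c²)
(9685 + u(30, 224))*(14895 + 16627) = (9685 + 224²)*(14895 + 16627) = (9685 + 50176)*31522 = 59861*31522 = 1886938442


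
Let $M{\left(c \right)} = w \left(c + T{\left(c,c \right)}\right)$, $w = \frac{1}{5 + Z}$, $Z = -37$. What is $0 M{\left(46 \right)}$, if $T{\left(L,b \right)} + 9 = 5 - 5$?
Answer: $0$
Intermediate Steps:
$T{\left(L,b \right)} = -9$ ($T{\left(L,b \right)} = -9 + \left(5 - 5\right) = -9 + 0 = -9$)
$w = - \frac{1}{32}$ ($w = \frac{1}{5 - 37} = \frac{1}{-32} = - \frac{1}{32} \approx -0.03125$)
$M{\left(c \right)} = \frac{9}{32} - \frac{c}{32}$ ($M{\left(c \right)} = - \frac{c - 9}{32} = - \frac{-9 + c}{32} = \frac{9}{32} - \frac{c}{32}$)
$0 M{\left(46 \right)} = 0 \left(\frac{9}{32} - \frac{23}{16}\right) = 0 \left(- \frac{37}{32}\right) = 0$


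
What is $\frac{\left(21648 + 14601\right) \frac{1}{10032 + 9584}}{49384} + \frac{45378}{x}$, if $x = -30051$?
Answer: $- \frac{4884147779437}{3234544540416} \approx -1.51$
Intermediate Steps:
$\frac{\left(21648 + 14601\right) \frac{1}{10032 + 9584}}{49384} + \frac{45378}{x} = \frac{\left(21648 + 14601\right) \frac{1}{10032 + 9584}}{49384} + \frac{45378}{-30051} = \frac{36249}{19616} \cdot \frac{1}{49384} + 45378 \left(- \frac{1}{30051}\right) = 36249 \cdot \frac{1}{19616} \cdot \frac{1}{49384} - \frac{5042}{3339} = \frac{36249}{19616} \cdot \frac{1}{49384} - \frac{5042}{3339} = \frac{36249}{968716544} - \frac{5042}{3339} = - \frac{4884147779437}{3234544540416}$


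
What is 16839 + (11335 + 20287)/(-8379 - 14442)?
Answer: 384251197/22821 ≈ 16838.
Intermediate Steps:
16839 + (11335 + 20287)/(-8379 - 14442) = 16839 + 31622/(-22821) = 16839 + 31622*(-1/22821) = 16839 - 31622/22821 = 384251197/22821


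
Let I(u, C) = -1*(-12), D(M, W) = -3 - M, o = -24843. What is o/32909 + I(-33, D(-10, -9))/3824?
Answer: -23651181/31461004 ≈ -0.75176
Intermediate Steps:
I(u, C) = 12
o/32909 + I(-33, D(-10, -9))/3824 = -24843/32909 + 12/3824 = -24843*1/32909 + 12*(1/3824) = -24843/32909 + 3/956 = -23651181/31461004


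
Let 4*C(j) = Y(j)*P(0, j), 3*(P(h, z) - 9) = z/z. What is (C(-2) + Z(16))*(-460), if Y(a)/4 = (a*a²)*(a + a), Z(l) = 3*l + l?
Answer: -500480/3 ≈ -1.6683e+5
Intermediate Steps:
P(h, z) = 28/3 (P(h, z) = 9 + (z/z)/3 = 9 + (⅓)*1 = 9 + ⅓ = 28/3)
Z(l) = 4*l
Y(a) = 8*a⁴ (Y(a) = 4*((a*a²)*(a + a)) = 4*(a³*(2*a)) = 4*(2*a⁴) = 8*a⁴)
C(j) = 56*j⁴/3 (C(j) = ((8*j⁴)*(28/3))/4 = (224*j⁴/3)/4 = 56*j⁴/3)
(C(-2) + Z(16))*(-460) = ((56/3)*(-2)⁴ + 4*16)*(-460) = ((56/3)*16 + 64)*(-460) = (896/3 + 64)*(-460) = (1088/3)*(-460) = -500480/3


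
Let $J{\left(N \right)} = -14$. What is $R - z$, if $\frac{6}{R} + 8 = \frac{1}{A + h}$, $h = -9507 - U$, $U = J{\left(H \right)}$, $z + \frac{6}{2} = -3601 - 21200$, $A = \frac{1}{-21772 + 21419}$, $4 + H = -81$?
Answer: $\frac{664940234592}{26808593} \approx 24803.0$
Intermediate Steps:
$H = -85$ ($H = -4 - 81 = -85$)
$A = - \frac{1}{353}$ ($A = \frac{1}{-353} = - \frac{1}{353} \approx -0.0028329$)
$z = -24804$ ($z = -3 - 24801 = -24804$)
$U = -14$
$h = -9493$ ($h = -9507 - -14 = -9507 + 14 = -9493$)
$R = - \frac{20106180}{26808593}$ ($R = \frac{6}{-8 + \frac{1}{- \frac{1}{353} - 9493}} = \frac{6}{-8 + \frac{1}{- \frac{3351030}{353}}} = \frac{6}{-8 - \frac{353}{3351030}} = \frac{6}{- \frac{26808593}{3351030}} = 6 \left(- \frac{3351030}{26808593}\right) = - \frac{20106180}{26808593} \approx -0.74999$)
$R - z = - \frac{20106180}{26808593} - -24804 = - \frac{20106180}{26808593} + 24804 = \frac{664940234592}{26808593}$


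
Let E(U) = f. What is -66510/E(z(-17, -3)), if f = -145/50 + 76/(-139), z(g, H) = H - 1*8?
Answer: 30816300/1597 ≈ 19296.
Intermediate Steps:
z(g, H) = -8 + H (z(g, H) = H - 8 = -8 + H)
f = -4791/1390 (f = -145*1/50 + 76*(-1/139) = -29/10 - 76/139 = -4791/1390 ≈ -3.4468)
E(U) = -4791/1390
-66510/E(z(-17, -3)) = -66510/(-4791/1390) = -66510*(-1390/4791) = 30816300/1597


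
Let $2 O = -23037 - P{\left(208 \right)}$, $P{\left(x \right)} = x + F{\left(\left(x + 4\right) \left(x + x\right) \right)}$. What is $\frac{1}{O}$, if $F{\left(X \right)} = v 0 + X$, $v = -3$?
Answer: $- \frac{2}{111437} \approx -1.7947 \cdot 10^{-5}$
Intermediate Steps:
$F{\left(X \right)} = X$ ($F{\left(X \right)} = \left(-3\right) 0 + X = 0 + X = X$)
$P{\left(x \right)} = x + 2 x \left(4 + x\right)$ ($P{\left(x \right)} = x + \left(x + 4\right) \left(x + x\right) = x + \left(4 + x\right) 2 x = x + 2 x \left(4 + x\right)$)
$O = - \frac{111437}{2}$ ($O = \frac{-23037 - 208 \left(9 + 2 \cdot 208\right)}{2} = \frac{-23037 - 208 \left(9 + 416\right)}{2} = \frac{-23037 - 208 \cdot 425}{2} = \frac{-23037 - 88400}{2} = \frac{1}{2} \left(-111437\right) = - \frac{111437}{2} \approx -55719.0$)
$\frac{1}{O} = \frac{1}{- \frac{111437}{2}} = - \frac{2}{111437}$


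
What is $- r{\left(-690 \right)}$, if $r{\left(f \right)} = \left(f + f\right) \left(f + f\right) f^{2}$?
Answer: $-906684840000$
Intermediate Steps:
$r{\left(f \right)} = 4 f^{4}$ ($r{\left(f \right)} = 2 f 2 f f^{2} = 4 f^{2} f^{2} = 4 f^{4}$)
$- r{\left(-690 \right)} = - 4 \left(-690\right)^{4} = - 4 \cdot 226671210000 = \left(-1\right) 906684840000 = -906684840000$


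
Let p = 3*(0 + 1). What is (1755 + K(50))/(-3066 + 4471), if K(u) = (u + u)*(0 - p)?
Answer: 291/281 ≈ 1.0356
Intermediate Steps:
p = 3 (p = 3*1 = 3)
K(u) = -6*u (K(u) = (u + u)*(0 - 1*3) = (2*u)*(0 - 3) = (2*u)*(-3) = -6*u)
(1755 + K(50))/(-3066 + 4471) = (1755 - 6*50)/(-3066 + 4471) = (1755 - 300)/1405 = 1455*(1/1405) = 291/281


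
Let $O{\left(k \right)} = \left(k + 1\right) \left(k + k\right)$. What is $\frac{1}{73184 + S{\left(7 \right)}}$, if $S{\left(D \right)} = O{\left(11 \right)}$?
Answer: $\frac{1}{73448} \approx 1.3615 \cdot 10^{-5}$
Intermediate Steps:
$O{\left(k \right)} = 2 k \left(1 + k\right)$ ($O{\left(k \right)} = \left(1 + k\right) 2 k = 2 k \left(1 + k\right)$)
$S{\left(D \right)} = 264$ ($S{\left(D \right)} = 2 \cdot 11 \left(1 + 11\right) = 2 \cdot 11 \cdot 12 = 264$)
$\frac{1}{73184 + S{\left(7 \right)}} = \frac{1}{73184 + 264} = \frac{1}{73448}$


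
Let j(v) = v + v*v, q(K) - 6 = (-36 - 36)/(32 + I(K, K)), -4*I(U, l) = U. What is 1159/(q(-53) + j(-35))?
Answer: 209779/216188 ≈ 0.97035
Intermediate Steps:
I(U, l) = -U/4
q(K) = 6 - 72/(32 - K/4) (q(K) = 6 + (-36 - 36)/(32 - K/4) = 6 - 72/(32 - K/4))
j(v) = v + v²
1159/(q(-53) + j(-35)) = 1159/(6*(-80 - 53)/(-128 - 53) - 35*(1 - 35)) = 1159/(6*(-133)/(-181) - 35*(-34)) = 1159/(6*(-1/181)*(-133) + 1190) = 1159/(798/181 + 1190) = 1159/(216188/181) = 1159*(181/216188) = 209779/216188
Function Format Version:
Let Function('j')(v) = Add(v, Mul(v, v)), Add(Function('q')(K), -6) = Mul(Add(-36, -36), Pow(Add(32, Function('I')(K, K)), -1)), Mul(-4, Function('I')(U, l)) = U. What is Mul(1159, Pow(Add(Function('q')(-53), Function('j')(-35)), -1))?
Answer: Rational(209779, 216188) ≈ 0.97035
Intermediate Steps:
Function('I')(U, l) = Mul(Rational(-1, 4), U)
Function('q')(K) = Add(6, Mul(-72, Pow(Add(32, Mul(Rational(-1, 4), K)), -1))) (Function('q')(K) = Add(6, Mul(Add(-36, -36), Pow(Add(32, Mul(Rational(-1, 4), K)), -1))) = Add(6, Mul(-72, Pow(Add(32, Mul(Rational(-1, 4), K)), -1))))
Function('j')(v) = Add(v, Pow(v, 2))
Mul(1159, Pow(Add(Function('q')(-53), Function('j')(-35)), -1)) = Mul(1159, Pow(Add(Mul(6, Pow(Add(-128, -53), -1), Add(-80, -53)), Mul(-35, Add(1, -35))), -1)) = Mul(1159, Pow(Add(Mul(6, Pow(-181, -1), -133), Mul(-35, -34)), -1)) = Mul(1159, Pow(Add(Mul(6, Rational(-1, 181), -133), 1190), -1)) = Mul(1159, Pow(Add(Rational(798, 181), 1190), -1)) = Mul(1159, Pow(Rational(216188, 181), -1)) = Mul(1159, Rational(181, 216188)) = Rational(209779, 216188)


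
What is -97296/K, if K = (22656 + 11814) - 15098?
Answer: -24324/4843 ≈ -5.0225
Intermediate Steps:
K = 19372 (K = 34470 - 15098 = 19372)
-97296/K = -97296/19372 = -97296*1/19372 = -24324/4843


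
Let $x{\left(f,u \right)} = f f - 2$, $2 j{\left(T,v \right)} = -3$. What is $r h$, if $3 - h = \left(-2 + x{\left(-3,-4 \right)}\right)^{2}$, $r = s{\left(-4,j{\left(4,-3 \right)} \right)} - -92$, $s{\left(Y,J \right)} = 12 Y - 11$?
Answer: $-726$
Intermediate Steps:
$j{\left(T,v \right)} = - \frac{3}{2}$ ($j{\left(T,v \right)} = \frac{1}{2} \left(-3\right) = - \frac{3}{2}$)
$x{\left(f,u \right)} = -2 + f^{2}$ ($x{\left(f,u \right)} = f^{2} - 2 = -2 + f^{2}$)
$s{\left(Y,J \right)} = -11 + 12 Y$
$r = 33$ ($r = \left(-11 + 12 \left(-4\right)\right) - -92 = \left(-11 - 48\right) + 92 = -59 + 92 = 33$)
$h = -22$ ($h = 3 - \left(-2 - \left(2 - \left(-3\right)^{2}\right)\right)^{2} = 3 - \left(-2 + \left(-2 + 9\right)\right)^{2} = 3 - \left(-2 + 7\right)^{2} = 3 - 5^{2} = 3 - 25 = -22$)
$r h = 33 \left(-22\right) = -726$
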